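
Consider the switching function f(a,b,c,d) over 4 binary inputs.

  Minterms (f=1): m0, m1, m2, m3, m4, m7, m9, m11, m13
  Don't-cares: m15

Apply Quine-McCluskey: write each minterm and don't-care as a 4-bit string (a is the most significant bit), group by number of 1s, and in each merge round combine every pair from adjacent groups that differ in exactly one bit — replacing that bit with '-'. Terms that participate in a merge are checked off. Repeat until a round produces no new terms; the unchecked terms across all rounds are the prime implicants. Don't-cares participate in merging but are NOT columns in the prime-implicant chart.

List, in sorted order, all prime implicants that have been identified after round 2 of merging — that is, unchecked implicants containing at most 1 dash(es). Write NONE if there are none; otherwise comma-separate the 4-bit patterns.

size-2^0 implicants → 0000(✓)  0001(✓)  0010(✓)  0011(✓)  0100(✓)  0111(✓)  1001(✓)  1011(✓)  1101(✓)  1111(✓)
size-2^1 implicants → -001(✓)  -011(✓)  -111(✓)  0-00  0-11(✓)  00-0(✓)  00-1(✓)  000-(✓)  001-(✓)  1-01(✓)  1-11(✓)  10-1(✓)  11-1(✓)
size-2^2 implicants → --11  -0-1  00--  1--1
Unchecked terms (primes): --11, -0-1, 0-00, 00--, 1--1

0-00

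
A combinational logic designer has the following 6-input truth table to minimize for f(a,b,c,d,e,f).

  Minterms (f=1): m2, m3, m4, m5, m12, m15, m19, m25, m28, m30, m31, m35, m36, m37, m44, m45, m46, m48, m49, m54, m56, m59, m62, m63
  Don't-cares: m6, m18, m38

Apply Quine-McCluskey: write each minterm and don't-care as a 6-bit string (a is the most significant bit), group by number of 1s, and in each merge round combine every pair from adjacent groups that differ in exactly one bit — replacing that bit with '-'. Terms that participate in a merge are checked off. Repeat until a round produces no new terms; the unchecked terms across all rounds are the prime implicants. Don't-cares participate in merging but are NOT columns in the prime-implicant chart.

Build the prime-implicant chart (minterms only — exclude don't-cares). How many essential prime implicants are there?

size-2^0 implicants → 000010(✓)  000011(✓)  000100(✓)  000101(✓)  000110(✓)  001100(✓)  001111(✓)  010010(✓)  010011(✓)  011001  011100(✓)  011110(✓)  011111(✓)  100011(✓)  100100(✓)  100101(✓)  100110(✓)  101100(✓)  101101(✓)  101110(✓)  110000(✓)  110001(✓)  110110(✓)  111000(✓)  111011(✓)  111110(✓)  111111(✓)
size-2^1 implicants → -00011  -00100(✓)  -00101(✓)  -00110(✓)  -01100(✓)  -11110(✓)  -11111(✓)  0-0010(✓)  0-0011(✓)  0-1100  0-1111  00-100(✓)  000-10  00001-(✓)  0001-0(✓)  00010-(✓)  01001-(✓)  0111-0  01111-(✓)  1-0110(✓)  1-1110(✓)  10-100(✓)  10-101(✓)  10-110(✓)  1001-0(✓)  10010-(✓)  1011-0(✓)  10110-(✓)  11-000  11-110(✓)  11000-  111-11  11111-(✓)
size-2^2 implicants → -0-100  -001-0  -0010-  -1111-  0-001-  1--110  10-1-0  10-10-
Unchecked terms (primes): -0-100, -00011, -001-0, -0010-, -1111-, 0-001-, 0-1100, 0-1111, 000-10, 011001, 0111-0, 1--110, 10-1-0, 10-10-, 11-000, 11000-, 111-11
Minterm coverage:
  m2 ⊆ 0-001-,000-10
  m3 ⊆ -00011,0-001-
  m4 ⊆ -0-100,-001-0,-0010-
  m5 ⊆ -0010- [E]
  m12 ⊆ -0-100,0-1100
  m15 ⊆ 0-1111 [E]
  m19 ⊆ 0-001- [E]
  m25 ⊆ 011001 [E]
  m28 ⊆ 0-1100,0111-0
  m30 ⊆ -1111-,0111-0
  m31 ⊆ -1111-,0-1111
  m35 ⊆ -00011 [E]
  m36 ⊆ -0-100,-001-0,-0010-,10-1-0,10-10-
  m37 ⊆ -0010-,10-10-
  m44 ⊆ -0-100,10-1-0,10-10-
  m45 ⊆ 10-10- [E]
  m46 ⊆ 1--110,10-1-0
  m48 ⊆ 11-000,11000-
  m49 ⊆ 11000- [E]
  m54 ⊆ 1--110 [E]
  m56 ⊆ 11-000 [E]
  m59 ⊆ 111-11 [E]
  m62 ⊆ -1111-,1--110
  m63 ⊆ -1111-,111-11
E = {-00011, -0010-, 0-001-, 0-1111, 011001, 1--110, 10-10-, 11-000, 11000-, 111-11}

10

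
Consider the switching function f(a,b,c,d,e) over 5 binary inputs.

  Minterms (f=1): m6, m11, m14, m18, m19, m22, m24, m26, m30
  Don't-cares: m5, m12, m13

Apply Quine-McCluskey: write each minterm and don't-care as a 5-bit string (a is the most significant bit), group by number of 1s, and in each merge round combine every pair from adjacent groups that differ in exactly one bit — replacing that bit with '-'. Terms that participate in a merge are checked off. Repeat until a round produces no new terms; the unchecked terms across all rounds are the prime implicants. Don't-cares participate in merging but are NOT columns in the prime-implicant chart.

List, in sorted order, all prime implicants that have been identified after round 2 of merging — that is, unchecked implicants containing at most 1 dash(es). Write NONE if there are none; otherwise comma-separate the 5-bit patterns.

size-2^0 implicants → 00101(✓)  00110(✓)  01011  01100(✓)  01101(✓)  01110(✓)  10010(✓)  10011(✓)  10110(✓)  11000(✓)  11010(✓)  11110(✓)
size-2^1 implicants → -0110(✓)  -1110(✓)  0-101  0-110(✓)  011-0  0110-  1-010(✓)  1-110(✓)  10-10(✓)  1001-  11-10(✓)  110-0
size-2^2 implicants → --110  1--10
Unchecked terms (primes): --110, 0-101, 01011, 011-0, 0110-, 1--10, 1001-, 110-0

0-101, 01011, 011-0, 0110-, 1001-, 110-0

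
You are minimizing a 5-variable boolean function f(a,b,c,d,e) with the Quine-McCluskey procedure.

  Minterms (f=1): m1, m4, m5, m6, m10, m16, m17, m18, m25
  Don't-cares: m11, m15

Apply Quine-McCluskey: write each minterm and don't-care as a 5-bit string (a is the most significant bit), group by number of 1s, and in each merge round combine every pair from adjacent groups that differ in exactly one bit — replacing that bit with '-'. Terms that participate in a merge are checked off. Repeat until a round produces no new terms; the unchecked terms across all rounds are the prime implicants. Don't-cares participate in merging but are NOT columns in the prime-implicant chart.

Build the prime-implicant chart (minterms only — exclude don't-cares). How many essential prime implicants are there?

4

[col 0] 00001*, 00100*, 00101*, 00110*, 01010*, 01011*, 01111*, 10000*, 10001*, 10010*, 11001*
[col 1] -0001, 00-01, 001-0, 0010-, 01-11, 0101-, 1-001, 100-0, 1000-
Prime implicants: -0001, 00-01, 001-0, 0010-, 01-11, 0101-, 1-001, 100-0, 1000-
PI chart (minterm → PIs covering it):
  1 | -0001,00-01
  4 | 001-0,0010-
  5 | 00-01,0010-
  6 | 001-0  (sole → essential)
  10 | 0101-  (sole → essential)
  16 | 100-0,1000-
  17 | -0001,1-001,1000-
  18 | 100-0  (sole → essential)
  25 | 1-001  (sole → essential)
Essential prime implicants: 001-0, 0101-, 1-001, 100-0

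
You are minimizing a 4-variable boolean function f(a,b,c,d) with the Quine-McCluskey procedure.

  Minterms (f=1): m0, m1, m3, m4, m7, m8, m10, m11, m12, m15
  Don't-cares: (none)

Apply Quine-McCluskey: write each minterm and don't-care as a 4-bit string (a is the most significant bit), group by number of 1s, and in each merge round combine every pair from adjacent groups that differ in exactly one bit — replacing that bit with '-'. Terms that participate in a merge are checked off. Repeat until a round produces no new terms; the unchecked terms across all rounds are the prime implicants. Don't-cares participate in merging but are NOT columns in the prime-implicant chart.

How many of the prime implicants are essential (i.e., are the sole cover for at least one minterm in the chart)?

2

size-2^0 implicants → 0000(✓)  0001(✓)  0011(✓)  0100(✓)  0111(✓)  1000(✓)  1010(✓)  1011(✓)  1100(✓)  1111(✓)
size-2^1 implicants → -000(✓)  -011(✓)  -100(✓)  -111(✓)  0-00(✓)  0-11(✓)  00-1  000-  1-00(✓)  1-11(✓)  10-0  101-
size-2^2 implicants → --00  --11
Unchecked terms (primes): --00, --11, 00-1, 000-, 10-0, 101-
Minterm coverage:
  m0 ⊆ --00,000-
  m1 ⊆ 00-1,000-
  m3 ⊆ --11,00-1
  m4 ⊆ --00 [E]
  m7 ⊆ --11 [E]
  m8 ⊆ --00,10-0
  m10 ⊆ 10-0,101-
  m11 ⊆ --11,101-
  m12 ⊆ --00 [E]
  m15 ⊆ --11 [E]
E = {--00, --11}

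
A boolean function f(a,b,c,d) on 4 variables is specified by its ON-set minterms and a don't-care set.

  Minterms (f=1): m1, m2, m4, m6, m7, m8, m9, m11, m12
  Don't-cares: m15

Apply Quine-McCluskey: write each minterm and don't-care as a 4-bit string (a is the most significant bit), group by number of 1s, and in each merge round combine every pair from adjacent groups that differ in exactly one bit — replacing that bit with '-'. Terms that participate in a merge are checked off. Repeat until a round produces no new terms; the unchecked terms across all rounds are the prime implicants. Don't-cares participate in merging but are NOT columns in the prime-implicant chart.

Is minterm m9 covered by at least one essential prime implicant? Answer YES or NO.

Round 0: 0001✓ 0010✓ 0100✓ 0110✓ 0111✓ 1000✓ 1001✓ 1011✓ 1100✓ 1111✓
Round 1: -001 -100 -111 0-10 01-0 011- 1-00 1-11 10-1 100-
PIs = {-001, -100, -111, 0-10, 01-0, 011-, 1-00, 1-11, 10-1, 100-}
Coverage chart:
  m1: -001 ←essential
  m2: 0-10 ←essential
  m4: -100,01-0
  m6: 0-10,01-0,011-
  m7: -111,011-
  m8: 1-00,100-
  m9: -001,10-1,100-
  m11: 1-11,10-1
  m12: -100,1-00
Essential: -001, 0-10

YES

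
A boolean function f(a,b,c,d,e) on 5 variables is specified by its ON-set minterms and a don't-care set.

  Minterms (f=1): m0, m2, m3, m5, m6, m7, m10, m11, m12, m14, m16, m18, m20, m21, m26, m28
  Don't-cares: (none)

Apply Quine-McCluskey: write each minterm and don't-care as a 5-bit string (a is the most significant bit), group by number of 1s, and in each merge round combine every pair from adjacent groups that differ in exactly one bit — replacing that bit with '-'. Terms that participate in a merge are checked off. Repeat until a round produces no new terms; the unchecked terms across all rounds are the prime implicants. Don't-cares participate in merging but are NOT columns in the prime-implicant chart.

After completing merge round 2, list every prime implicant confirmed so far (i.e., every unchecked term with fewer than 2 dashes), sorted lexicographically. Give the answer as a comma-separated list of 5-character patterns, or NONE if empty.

Round 0: 00000✓ 00010✓ 00011✓ 00101✓ 00110✓ 00111✓ 01010✓ 01011✓ 01100✓ 01110✓ 10000✓ 10010✓ 10100✓ 10101✓ 11010✓ 11100✓
Round 1: -0000✓ -0010✓ -0101 -1010✓ -1100 0-010✓ 0-011✓ 0-110✓ 00-10✓ 00-11✓ 000-0✓ 0001-✓ 001-1 0011-✓ 01-10✓ 0101-✓ 011-0 1-010✓ 1-100 10-00 100-0✓ 1010-
Round 2: --010 -00-0 0--10 0-01- 00-1-
PIs = {--010, -00-0, -0101, -1100, 0--10, 0-01-, 00-1-, 001-1, 011-0, 1-100, 10-00, 1010-}

-0101, -1100, 001-1, 011-0, 1-100, 10-00, 1010-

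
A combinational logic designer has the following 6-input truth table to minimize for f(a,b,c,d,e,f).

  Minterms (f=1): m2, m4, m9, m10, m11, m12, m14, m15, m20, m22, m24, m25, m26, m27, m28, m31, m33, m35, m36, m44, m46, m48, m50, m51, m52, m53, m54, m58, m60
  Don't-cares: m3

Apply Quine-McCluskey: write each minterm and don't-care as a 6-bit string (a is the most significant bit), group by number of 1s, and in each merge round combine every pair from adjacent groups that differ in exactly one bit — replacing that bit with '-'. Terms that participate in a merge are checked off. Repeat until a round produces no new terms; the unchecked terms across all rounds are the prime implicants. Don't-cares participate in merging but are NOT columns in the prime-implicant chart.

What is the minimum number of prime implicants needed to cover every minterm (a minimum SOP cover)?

12

Round 0: 000010✓ 000011✓ 000100✓ 001001✓ 001010✓ 001011✓ 001100✓ 001110✓ 001111✓ 010100✓ 010110✓ 011000✓ 011001✓ 011010✓ 011011✓ 011100✓ 011111✓ 100001✓ 100011✓ 100100✓ 101100✓ 101110✓ 110000✓ 110010✓ 110011✓ 110100✓ 110101✓ 110110✓ 111010✓ 111100✓
Round 1: -00011 -00100✓ -01100✓ -01110✓ -10100✓ -10110✓ -11010 -11100✓ 0-0100✓ 0-1001✓ 0-1010✓ 0-1011✓ 0-1100✓ 0-1111✓ 00-010✓ 00-011✓ 00-100✓ 00001-✓ 001-10✓ 001-11✓ 0010-1✓ 00101-✓ 0011-0✓ 00111-✓ 01-100✓ 0101-0✓ 011-00 011-11✓ 0110-0✓ 0110-1✓ 01100-✓ 01101-✓ 1-0011 1-0100✓ 1-1100✓ 10-100✓ 1000-1 1011-0✓ 11-010 11-100✓ 110-00✓ 110-10✓ 1100-0✓ 11001- 1101-0✓ 11010-
Round 2: --0100✓ --1100✓ -0-100✓ -011-0 -1-100✓ -101-0 0--100✓ 0-1-11 0-10-1 0-101- 00-01- 001-1- 0110-- 1--100✓ 110--0
Round 3: ---100
PIs = {---100, -00011, -011-0, -101-0, -11010, 0-1-11, 0-10-1, 0-101-, 00-01-, 001-1-, 011-00, 0110--, 1-0011, 1000-1, 11-010, 110--0, 11001-, 11010-}
Coverage chart:
  m2: 00-01- ←essential
  m4: ---100 ←essential
  m9: 0-10-1 ←essential
  m10: 0-101-,00-01-,001-1-
  m11: 0-1-11,0-10-1,0-101-,00-01-,001-1-
  m12: ---100,-011-0
  m14: -011-0,001-1-
  m15: 0-1-11,001-1-
  m20: ---100,-101-0
  m22: -101-0 ←essential
  m24: 011-00,0110--
  m25: 0-10-1,0110--
  m26: -11010,0-101-,0110--
  m27: 0-1-11,0-10-1,0-101-,0110--
  m28: ---100,011-00
  m31: 0-1-11 ←essential
  m33: 1000-1 ←essential
  m35: -00011,1-0011,1000-1
  m36: ---100 ←essential
  m44: ---100,-011-0
  m46: -011-0 ←essential
  m48: 110--0 ←essential
  m50: 11-010,110--0,11001-
  m51: 1-0011,11001-
  m52: ---100,-101-0,110--0,11010-
  m53: 11010- ←essential
  m54: -101-0,110--0
  m58: -11010,11-010
  m60: ---100 ←essential
Essential: ---100, -011-0, -101-0, 0-1-11, 0-10-1, 00-01-, 1000-1, 110--0, 11010-
Petrick residual → -11010, 011-00, 1-0011
Min cover (12 terms): de'f' + b'cdf' + bc'df' + bcd'ef' + a'cef + a'cd'f + a'b'd'e + a'bce'f' + ac'd'ef + ab'c'd'f + abc'f' + abc'de'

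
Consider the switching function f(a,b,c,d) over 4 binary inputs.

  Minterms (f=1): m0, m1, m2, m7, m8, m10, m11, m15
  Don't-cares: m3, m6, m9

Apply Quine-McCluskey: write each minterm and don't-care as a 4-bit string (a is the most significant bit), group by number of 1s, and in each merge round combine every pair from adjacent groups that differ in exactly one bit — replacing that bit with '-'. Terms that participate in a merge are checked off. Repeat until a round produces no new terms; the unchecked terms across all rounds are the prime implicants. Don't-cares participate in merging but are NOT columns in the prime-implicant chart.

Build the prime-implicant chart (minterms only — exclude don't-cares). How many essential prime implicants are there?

size-2^0 implicants → 0000(✓)  0001(✓)  0010(✓)  0011(✓)  0110(✓)  0111(✓)  1000(✓)  1001(✓)  1010(✓)  1011(✓)  1111(✓)
size-2^1 implicants → -000(✓)  -001(✓)  -010(✓)  -011(✓)  -111(✓)  0-10(✓)  0-11(✓)  00-0(✓)  00-1(✓)  000-(✓)  001-(✓)  011-(✓)  1-11(✓)  10-0(✓)  10-1(✓)  100-(✓)  101-(✓)
size-2^2 implicants → --11  -0-0(✓)  -0-1(✓)  -00-(✓)  -01-(✓)  0-1-  00--(✓)  10--(✓)
size-2^3 implicants → -0--
Unchecked terms (primes): --11, -0--, 0-1-
Minterm coverage:
  m0 ⊆ -0-- [E]
  m1 ⊆ -0-- [E]
  m2 ⊆ -0--,0-1-
  m7 ⊆ --11,0-1-
  m8 ⊆ -0-- [E]
  m10 ⊆ -0-- [E]
  m11 ⊆ --11,-0--
  m15 ⊆ --11 [E]
E = {--11, -0--}

2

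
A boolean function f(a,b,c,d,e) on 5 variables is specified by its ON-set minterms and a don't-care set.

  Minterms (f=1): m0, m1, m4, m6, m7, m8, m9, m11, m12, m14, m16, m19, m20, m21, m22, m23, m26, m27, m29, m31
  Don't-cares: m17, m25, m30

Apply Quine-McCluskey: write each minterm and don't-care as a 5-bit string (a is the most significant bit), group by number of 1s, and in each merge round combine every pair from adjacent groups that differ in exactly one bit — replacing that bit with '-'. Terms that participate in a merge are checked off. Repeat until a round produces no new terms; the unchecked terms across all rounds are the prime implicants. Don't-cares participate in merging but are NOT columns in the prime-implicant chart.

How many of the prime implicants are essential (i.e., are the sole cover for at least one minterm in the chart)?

size-2^0 implicants → 00000(✓)  00001(✓)  00100(✓)  00110(✓)  00111(✓)  01000(✓)  01001(✓)  01011(✓)  01100(✓)  01110(✓)  10000(✓)  10001(✓)  10011(✓)  10100(✓)  10101(✓)  10110(✓)  10111(✓)  11001(✓)  11010(✓)  11011(✓)  11101(✓)  11110(✓)  11111(✓)
size-2^1 implicants → -0000(✓)  -0001(✓)  -0100(✓)  -0110(✓)  -0111(✓)  -1001(✓)  -1011(✓)  -1110(✓)  0-000(✓)  0-001(✓)  0-100(✓)  0-110(✓)  00-00(✓)  0000-(✓)  001-0(✓)  0011-(✓)  01-00(✓)  010-1(✓)  0100-(✓)  011-0(✓)  1-001(✓)  1-011(✓)  1-101(✓)  1-110(✓)  1-111(✓)  10-00(✓)  10-01(✓)  10-11(✓)  100-1(✓)  1000-(✓)  101-0(✓)  101-1(✓)  1010-(✓)  1011-(✓)  11-01(✓)  11-10(✓)  11-11(✓)  110-1(✓)  1101-(✓)  111-1(✓)  1111-(✓)
size-2^2 implicants → --001  --110  -0-00  -000-  -01-0  -011-  -10-1  0--00  0-00-  0-1-0  1--01(✓)  1--11(✓)  1-0-1(✓)  1-1-1(✓)  1-11-  10--1(✓)  10-0-  101--  11--1(✓)  11-1-
size-2^3 implicants → 1---1
Unchecked terms (primes): --001, --110, -0-00, -000-, -01-0, -011-, -10-1, 0--00, 0-00-, 0-1-0, 1---1, 1-11-, 10-0-, 101--, 11-1-
Minterm coverage:
  m0 ⊆ -0-00,-000-,0--00,0-00-
  m1 ⊆ --001,-000-,0-00-
  m4 ⊆ -0-00,-01-0,0--00,0-1-0
  m6 ⊆ --110,-01-0,-011-,0-1-0
  m7 ⊆ -011- [E]
  m8 ⊆ 0--00,0-00-
  m9 ⊆ --001,-10-1,0-00-
  m11 ⊆ -10-1 [E]
  m12 ⊆ 0--00,0-1-0
  m14 ⊆ --110,0-1-0
  m16 ⊆ -0-00,-000-,10-0-
  m19 ⊆ 1---1 [E]
  m20 ⊆ -0-00,-01-0,10-0-,101--
  m21 ⊆ 1---1,10-0-,101--
  m22 ⊆ --110,-01-0,-011-,1-11-,101--
  m23 ⊆ -011-,1---1,1-11-,101--
  m26 ⊆ 11-1- [E]
  m27 ⊆ -10-1,1---1,11-1-
  m29 ⊆ 1---1 [E]
  m31 ⊆ 1---1,1-11-,11-1-
E = {-011-, -10-1, 1---1, 11-1-}

4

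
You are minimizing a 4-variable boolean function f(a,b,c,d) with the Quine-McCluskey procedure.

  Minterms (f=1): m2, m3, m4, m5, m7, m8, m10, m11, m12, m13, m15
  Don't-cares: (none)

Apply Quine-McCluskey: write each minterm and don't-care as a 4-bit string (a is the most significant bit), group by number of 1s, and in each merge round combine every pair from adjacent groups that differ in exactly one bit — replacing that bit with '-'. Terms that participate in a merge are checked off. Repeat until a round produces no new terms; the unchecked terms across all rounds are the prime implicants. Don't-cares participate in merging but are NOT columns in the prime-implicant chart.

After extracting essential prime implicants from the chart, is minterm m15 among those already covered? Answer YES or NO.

NO

size-2^0 implicants → 0010(✓)  0011(✓)  0100(✓)  0101(✓)  0111(✓)  1000(✓)  1010(✓)  1011(✓)  1100(✓)  1101(✓)  1111(✓)
size-2^1 implicants → -010(✓)  -011(✓)  -100(✓)  -101(✓)  -111(✓)  0-11(✓)  001-(✓)  01-1(✓)  010-(✓)  1-00  1-11(✓)  10-0  101-(✓)  11-1(✓)  110-(✓)
size-2^2 implicants → --11  -01-  -1-1  -10-
Unchecked terms (primes): --11, -01-, -1-1, -10-, 1-00, 10-0
Minterm coverage:
  m2 ⊆ -01- [E]
  m3 ⊆ --11,-01-
  m4 ⊆ -10- [E]
  m5 ⊆ -1-1,-10-
  m7 ⊆ --11,-1-1
  m8 ⊆ 1-00,10-0
  m10 ⊆ -01-,10-0
  m11 ⊆ --11,-01-
  m12 ⊆ -10-,1-00
  m13 ⊆ -1-1,-10-
  m15 ⊆ --11,-1-1
E = {-01-, -10-}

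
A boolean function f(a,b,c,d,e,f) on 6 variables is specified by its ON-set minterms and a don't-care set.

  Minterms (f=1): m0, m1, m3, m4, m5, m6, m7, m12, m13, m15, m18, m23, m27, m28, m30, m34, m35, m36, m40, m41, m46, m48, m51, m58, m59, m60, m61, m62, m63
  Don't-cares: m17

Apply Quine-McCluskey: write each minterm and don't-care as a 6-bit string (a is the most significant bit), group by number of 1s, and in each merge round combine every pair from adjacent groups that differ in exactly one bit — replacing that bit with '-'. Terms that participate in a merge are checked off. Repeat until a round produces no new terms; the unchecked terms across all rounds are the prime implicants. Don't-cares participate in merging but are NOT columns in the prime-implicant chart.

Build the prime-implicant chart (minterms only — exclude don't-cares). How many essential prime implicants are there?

size-2^0 implicants → 000000(✓)  000001(✓)  000011(✓)  000100(✓)  000101(✓)  000110(✓)  000111(✓)  001100(✓)  001101(✓)  001111(✓)  010001(✓)  010010  010111(✓)  011011(✓)  011100(✓)  011110(✓)  100010(✓)  100011(✓)  100100(✓)  101000(✓)  101001(✓)  101110(✓)  110000  110011(✓)  111010(✓)  111011(✓)  111100(✓)  111101(✓)  111110(✓)  111111(✓)
size-2^1 implicants → -00011  -00100  -11011  -11100(✓)  -11110(✓)  0-0001  0-0111  0-1100  00-100(✓)  00-101(✓)  00-111(✓)  000-00(✓)  000-01(✓)  000-11(✓)  0000-1(✓)  00000-(✓)  0001-0(✓)  0001-1(✓)  00010-(✓)  00011-(✓)  0011-1(✓)  00110-(✓)  0111-0(✓)  1-0011  1-1110  10001-  10100-  11-011  111-10(✓)  111-11(✓)  11101-(✓)  1111-0(✓)  1111-1(✓)  11110-(✓)  11111-(✓)
size-2^2 implicants → -111-0  00-1-1  00-10-  000--1  000-0-  0001--  111-1-  1111--
Unchecked terms (primes): -00011, -00100, -11011, -111-0, 0-0001, 0-0111, 0-1100, 00-1-1, 00-10-, 000--1, 000-0-, 0001--, 010010, 1-0011, 1-1110, 10001-, 10100-, 11-011, 110000, 111-1-, 1111--
Minterm coverage:
  m0 ⊆ 000-0- [E]
  m1 ⊆ 0-0001,000--1,000-0-
  m3 ⊆ -00011,000--1
  m4 ⊆ -00100,00-10-,000-0-,0001--
  m5 ⊆ 00-1-1,00-10-,000--1,000-0-,0001--
  m6 ⊆ 0001-- [E]
  m7 ⊆ 0-0111,00-1-1,000--1,0001--
  m12 ⊆ 0-1100,00-10-
  m13 ⊆ 00-1-1,00-10-
  m15 ⊆ 00-1-1 [E]
  m18 ⊆ 010010 [E]
  m23 ⊆ 0-0111 [E]
  m27 ⊆ -11011 [E]
  m28 ⊆ -111-0,0-1100
  m30 ⊆ -111-0 [E]
  m34 ⊆ 10001- [E]
  m35 ⊆ -00011,1-0011,10001-
  m36 ⊆ -00100 [E]
  m40 ⊆ 10100- [E]
  m41 ⊆ 10100- [E]
  m46 ⊆ 1-1110 [E]
  m48 ⊆ 110000 [E]
  m51 ⊆ 1-0011,11-011
  m58 ⊆ 111-1- [E]
  m59 ⊆ -11011,11-011,111-1-
  m60 ⊆ -111-0,1111--
  m61 ⊆ 1111-- [E]
  m62 ⊆ -111-0,1-1110,111-1-,1111--
  m63 ⊆ 111-1-,1111--
E = {-00100, -11011, -111-0, 0-0111, 00-1-1, 000-0-, 0001--, 010010, 1-1110, 10001-, 10100-, 110000, 111-1-, 1111--}

14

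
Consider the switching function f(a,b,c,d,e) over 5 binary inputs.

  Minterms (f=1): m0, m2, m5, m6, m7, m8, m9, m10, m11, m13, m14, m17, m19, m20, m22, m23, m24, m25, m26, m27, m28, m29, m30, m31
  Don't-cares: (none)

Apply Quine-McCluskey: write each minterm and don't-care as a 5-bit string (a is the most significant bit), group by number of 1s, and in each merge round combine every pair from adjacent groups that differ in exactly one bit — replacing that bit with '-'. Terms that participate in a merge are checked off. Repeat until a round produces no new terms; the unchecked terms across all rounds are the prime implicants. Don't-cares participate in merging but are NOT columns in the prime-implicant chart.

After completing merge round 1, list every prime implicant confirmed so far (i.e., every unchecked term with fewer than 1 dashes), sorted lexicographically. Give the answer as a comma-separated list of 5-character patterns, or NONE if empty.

NONE

Round 0: 00000✓ 00010✓ 00101✓ 00110✓ 00111✓ 01000✓ 01001✓ 01010✓ 01011✓ 01101✓ 01110✓ 10001✓ 10011✓ 10100✓ 10110✓ 10111✓ 11000✓ 11001✓ 11010✓ 11011✓ 11100✓ 11101✓ 11110✓ 11111✓
Round 1: -0110✓ -0111✓ -1000✓ -1001✓ -1010✓ -1011✓ -1101✓ -1110✓ 0-000✓ 0-010✓ 0-101 0-110✓ 00-10✓ 000-0✓ 001-1 0011-✓ 01-01✓ 01-10✓ 010-0✓ 010-1✓ 0100-✓ 0101-✓ 1-001✓ 1-011✓ 1-100✓ 1-110✓ 1-111✓ 10-11✓ 100-1✓ 101-0✓ 1011-✓ 11-00✓ 11-01✓ 11-10✓ 11-11✓ 110-0✓ 110-1✓ 1100-✓ 1101-✓ 111-0✓ 111-1✓ 1110-✓ 1111-✓
Round 2: --110 -011- -1-01 -1-10 -10-0✓ -10-1✓ -100-✓ -101-✓ 0--10 0-0-0 010--✓ 1--11 1-0-1 1-1-0 1-11- 11--0✓ 11--1✓ 11-0-✓ 11-1-✓ 110--✓ 111--✓
Round 3: -10-- 11---
PIs = {--110, -011-, -1-01, -1-10, -10--, 0--10, 0-0-0, 0-101, 001-1, 1--11, 1-0-1, 1-1-0, 1-11-, 11---}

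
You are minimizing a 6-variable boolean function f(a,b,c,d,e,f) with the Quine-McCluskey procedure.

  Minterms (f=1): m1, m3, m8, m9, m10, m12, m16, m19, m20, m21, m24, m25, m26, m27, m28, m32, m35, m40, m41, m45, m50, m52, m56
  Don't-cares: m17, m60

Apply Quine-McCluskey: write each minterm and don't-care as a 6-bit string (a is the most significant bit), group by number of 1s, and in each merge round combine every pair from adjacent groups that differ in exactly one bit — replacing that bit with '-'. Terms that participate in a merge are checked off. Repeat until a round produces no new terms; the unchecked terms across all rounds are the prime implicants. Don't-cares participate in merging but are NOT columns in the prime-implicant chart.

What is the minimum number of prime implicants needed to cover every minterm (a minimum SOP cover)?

Round 0: 000001✓ 000011✓ 001000✓ 001001✓ 001010✓ 001100✓ 010000✓ 010001✓ 010011✓ 010100✓ 010101✓ 011000✓ 011001✓ 011010✓ 011011✓ 011100✓ 100000✓ 100011✓ 101000✓ 101001✓ 101101✓ 110010 110100✓ 111000✓ 111100✓
Round 1: -00011 -01000✓ -01001✓ -10100✓ -11000✓ -11100✓ 0-0001✓ 0-0011✓ 0-1000✓ 0-1001✓ 0-1010✓ 0-1100✓ 00-001✓ 0000-1✓ 001-00✓ 0010-0✓ 00100-✓ 01-000✓ 01-001✓ 01-011✓ 01-100✓ 010-00✓ 010-01✓ 0100-1✓ 01000-✓ 01010-✓ 011-00✓ 0110-0✓ 0110-1✓ 01100-✓ 01101-✓ 1-1000✓ 10-000 101-01 10100-✓ 11-100✓ 111-00✓
Round 2: --1000 -0100- -1-100 -11-00 0--001 0-00-1 0-1-00 0-10-0 0-100- 01--00 01-0-1 01-00- 010-0- 0110--
PIs = {--1000, -00011, -0100-, -1-100, -11-00, 0--001, 0-00-1, 0-1-00, 0-10-0, 0-100-, 01--00, 01-0-1, 01-00-, 010-0-, 0110--, 10-000, 101-01, 110010}
Coverage chart:
  m1: 0--001,0-00-1
  m3: -00011,0-00-1
  m8: --1000,-0100-,0-1-00,0-10-0,0-100-
  m9: -0100-,0--001,0-100-
  m10: 0-10-0 ←essential
  m12: 0-1-00 ←essential
  m16: 01--00,01-00-,010-0-
  m19: 0-00-1,01-0-1
  m20: -1-100,01--00,010-0-
  m21: 010-0- ←essential
  m24: --1000,-11-00,0-1-00,0-10-0,0-100-,01--00,01-00-,0110--
  m25: 0--001,0-100-,01-0-1,01-00-,0110--
  m26: 0-10-0,0110--
  m27: 01-0-1,0110--
  m28: -1-100,-11-00,0-1-00,01--00
  m32: 10-000 ←essential
  m35: -00011 ←essential
  m40: --1000,-0100-,10-000
  m41: -0100-,101-01
  m45: 101-01 ←essential
  m50: 110010 ←essential
  m52: -1-100 ←essential
  m56: --1000,-11-00
Essential: -00011, -1-100, 0-1-00, 0-10-0, 010-0-, 10-000, 101-01, 110010
Petrick residual → --1000, 0--001, 01-0-1
Min cover (11 terms): cd'e'f' + b'c'd'ef + bde'f' + a'd'e'f + a'ce'f' + a'cd'f' + a'bd'f + a'bc'e' + ab'd'e'f' + ab'ce'f + abc'd'ef'

11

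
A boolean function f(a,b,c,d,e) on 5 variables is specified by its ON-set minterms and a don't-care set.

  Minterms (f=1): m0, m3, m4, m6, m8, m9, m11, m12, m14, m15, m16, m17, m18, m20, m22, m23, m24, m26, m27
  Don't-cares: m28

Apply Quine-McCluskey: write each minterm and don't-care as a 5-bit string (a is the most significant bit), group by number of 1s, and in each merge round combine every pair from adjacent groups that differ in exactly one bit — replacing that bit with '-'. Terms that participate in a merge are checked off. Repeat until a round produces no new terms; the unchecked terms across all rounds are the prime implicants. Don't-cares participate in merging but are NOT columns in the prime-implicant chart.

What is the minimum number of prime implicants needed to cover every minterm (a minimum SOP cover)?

size-2^0 implicants → 00000(✓)  00011(✓)  00100(✓)  00110(✓)  01000(✓)  01001(✓)  01011(✓)  01100(✓)  01110(✓)  01111(✓)  10000(✓)  10001(✓)  10010(✓)  10100(✓)  10110(✓)  10111(✓)  11000(✓)  11010(✓)  11011(✓)  11100(✓)
size-2^1 implicants → -0000(✓)  -0100(✓)  -0110(✓)  -1000(✓)  -1011  -1100(✓)  0-000(✓)  0-011  0-100(✓)  0-110(✓)  00-00(✓)  001-0(✓)  01-00(✓)  01-11  010-1  0100-  011-0(✓)  0111-  1-000(✓)  1-010(✓)  1-100(✓)  10-00(✓)  10-10(✓)  100-0(✓)  1000-  101-0(✓)  1011-  11-00(✓)  110-0(✓)  1101-
size-2^2 implicants → --000(✓)  --100(✓)  -0-00(✓)  -01-0  -1-00(✓)  0--00(✓)  0-1-0  1--00(✓)  1-0-0  10--0
size-2^3 implicants → ---00
Unchecked terms (primes): ---00, -01-0, -1011, 0-011, 0-1-0, 01-11, 010-1, 0100-, 0111-, 1-0-0, 10--0, 1000-, 1011-, 1101-
Minterm coverage:
  m0 ⊆ ---00 [E]
  m3 ⊆ 0-011 [E]
  m4 ⊆ ---00,-01-0,0-1-0
  m6 ⊆ -01-0,0-1-0
  m8 ⊆ ---00,0100-
  m9 ⊆ 010-1,0100-
  m11 ⊆ -1011,0-011,01-11,010-1
  m12 ⊆ ---00,0-1-0
  m14 ⊆ 0-1-0,0111-
  m15 ⊆ 01-11,0111-
  m16 ⊆ ---00,1-0-0,10--0,1000-
  m17 ⊆ 1000- [E]
  m18 ⊆ 1-0-0,10--0
  m20 ⊆ ---00,-01-0,10--0
  m22 ⊆ -01-0,10--0,1011-
  m23 ⊆ 1011- [E]
  m24 ⊆ ---00,1-0-0
  m26 ⊆ 1-0-0,1101-
  m27 ⊆ -1011,1101-
E = {---00, 0-011, 1000-, 1011-}
Petrick residual → -01-0, -1011, 010-1, 0111-, 1-0-0
Cover = d'e' + b'ce' + bc'de + a'c'de + a'bc'e + a'bcd + ac'e' + ab'c'd' + ab'cd  |cover|=9

9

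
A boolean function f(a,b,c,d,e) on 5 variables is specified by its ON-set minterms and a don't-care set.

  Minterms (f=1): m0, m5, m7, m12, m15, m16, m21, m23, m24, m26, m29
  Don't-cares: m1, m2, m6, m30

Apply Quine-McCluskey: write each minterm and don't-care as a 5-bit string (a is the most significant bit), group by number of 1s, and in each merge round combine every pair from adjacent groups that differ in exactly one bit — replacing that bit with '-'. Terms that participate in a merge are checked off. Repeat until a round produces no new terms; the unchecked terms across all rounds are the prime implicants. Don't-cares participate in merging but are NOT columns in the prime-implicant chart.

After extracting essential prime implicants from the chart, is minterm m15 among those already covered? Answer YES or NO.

YES

size-2^0 implicants → 00000(✓)  00001(✓)  00010(✓)  00101(✓)  00110(✓)  00111(✓)  01100  01111(✓)  10000(✓)  10101(✓)  10111(✓)  11000(✓)  11010(✓)  11101(✓)  11110(✓)
size-2^1 implicants → -0000  -0101(✓)  -0111(✓)  0-111  00-01  00-10  000-0  0000-  001-1(✓)  0011-  1-000  1-101  101-1(✓)  11-10  110-0
size-2^2 implicants → -01-1
Unchecked terms (primes): -0000, -01-1, 0-111, 00-01, 00-10, 000-0, 0000-, 0011-, 01100, 1-000, 1-101, 11-10, 110-0
Minterm coverage:
  m0 ⊆ -0000,000-0,0000-
  m5 ⊆ -01-1,00-01
  m7 ⊆ -01-1,0-111,0011-
  m12 ⊆ 01100 [E]
  m15 ⊆ 0-111 [E]
  m16 ⊆ -0000,1-000
  m21 ⊆ -01-1,1-101
  m23 ⊆ -01-1 [E]
  m24 ⊆ 1-000,110-0
  m26 ⊆ 11-10,110-0
  m29 ⊆ 1-101 [E]
E = {-01-1, 0-111, 01100, 1-101}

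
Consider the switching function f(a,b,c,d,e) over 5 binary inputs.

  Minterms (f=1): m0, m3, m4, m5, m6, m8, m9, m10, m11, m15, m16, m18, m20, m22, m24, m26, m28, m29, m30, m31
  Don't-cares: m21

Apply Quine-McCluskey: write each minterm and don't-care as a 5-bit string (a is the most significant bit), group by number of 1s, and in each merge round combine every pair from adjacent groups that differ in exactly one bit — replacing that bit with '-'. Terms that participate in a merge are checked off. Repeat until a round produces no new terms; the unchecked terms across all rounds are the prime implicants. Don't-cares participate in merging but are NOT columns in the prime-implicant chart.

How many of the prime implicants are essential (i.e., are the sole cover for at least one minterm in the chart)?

[col 0] 00000*, 00011*, 00100*, 00101*, 00110*, 01000*, 01001*, 01010*, 01011*, 01111*, 10000*, 10010*, 10100*, 10101*, 10110*, 11000*, 11010*, 11100*, 11101*, 11110*, 11111*
[col 1] -0000*, -0100*, -0101*, -0110*, -1000*, -1010*, -1111, 0-000*, 0-011, 00-00*, 001-0*, 0010-*, 01-11, 010-0*, 010-1*, 0100-*, 0101-*, 1-000*, 1-010*, 1-100*, 1-101*, 1-110*, 10-00*, 10-10*, 100-0*, 101-0*, 1010-*, 11-00*, 11-10*, 110-0*, 111-0*, 111-1*, 1110-*, 1111-*
[col 2] --000, -0-00, -01-0, -010-, -10-0, 010--, 1--00*, 1--10*, 1-0-0*, 1-1-0*, 1-10-, 10--0*, 11--0*, 111--
[col 3] 1---0
Prime implicants: --000, -0-00, -01-0, -010-, -10-0, -1111, 0-011, 01-11, 010--, 1---0, 1-10-, 111--
PI chart (minterm → PIs covering it):
  0 | --000,-0-00
  3 | 0-011  (sole → essential)
  4 | -0-00,-01-0,-010-
  5 | -010-  (sole → essential)
  6 | -01-0  (sole → essential)
  8 | --000,-10-0,010--
  9 | 010--  (sole → essential)
  10 | -10-0,010--
  11 | 0-011,01-11,010--
  15 | -1111,01-11
  16 | --000,-0-00,1---0
  18 | 1---0  (sole → essential)
  20 | -0-00,-01-0,-010-,1---0,1-10-
  22 | -01-0,1---0
  24 | --000,-10-0,1---0
  26 | -10-0,1---0
  28 | 1---0,1-10-,111--
  29 | 1-10-,111--
  30 | 1---0,111--
  31 | -1111,111--
Essential prime implicants: -01-0, -010-, 0-011, 010--, 1---0

5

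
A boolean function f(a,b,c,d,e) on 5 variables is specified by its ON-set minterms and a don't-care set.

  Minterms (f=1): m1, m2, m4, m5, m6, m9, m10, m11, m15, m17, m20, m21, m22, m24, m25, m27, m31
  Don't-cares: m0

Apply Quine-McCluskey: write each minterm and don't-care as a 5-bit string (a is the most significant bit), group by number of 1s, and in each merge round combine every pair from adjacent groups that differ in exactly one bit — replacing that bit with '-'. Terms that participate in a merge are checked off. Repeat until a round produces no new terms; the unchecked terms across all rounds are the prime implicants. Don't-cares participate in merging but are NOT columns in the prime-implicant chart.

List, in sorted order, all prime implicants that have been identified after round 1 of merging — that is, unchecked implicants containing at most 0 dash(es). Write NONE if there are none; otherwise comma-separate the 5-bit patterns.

NONE

size-2^0 implicants → 00000(✓)  00001(✓)  00010(✓)  00100(✓)  00101(✓)  00110(✓)  01001(✓)  01010(✓)  01011(✓)  01111(✓)  10001(✓)  10100(✓)  10101(✓)  10110(✓)  11000(✓)  11001(✓)  11011(✓)  11111(✓)
size-2^1 implicants → -0001(✓)  -0100(✓)  -0101(✓)  -0110(✓)  -1001(✓)  -1011(✓)  -1111(✓)  0-001(✓)  0-010  00-00(✓)  00-01(✓)  00-10(✓)  000-0(✓)  0000-(✓)  001-0(✓)  0010-(✓)  01-11(✓)  010-1(✓)  0101-  1-001(✓)  10-01(✓)  101-0(✓)  1010-(✓)  11-11(✓)  110-1(✓)  1100-
size-2^2 implicants → --001  -0-01  -01-0  -010-  -1-11  -10-1  00--0  00-0-
Unchecked terms (primes): --001, -0-01, -01-0, -010-, -1-11, -10-1, 0-010, 00--0, 00-0-, 0101-, 1100-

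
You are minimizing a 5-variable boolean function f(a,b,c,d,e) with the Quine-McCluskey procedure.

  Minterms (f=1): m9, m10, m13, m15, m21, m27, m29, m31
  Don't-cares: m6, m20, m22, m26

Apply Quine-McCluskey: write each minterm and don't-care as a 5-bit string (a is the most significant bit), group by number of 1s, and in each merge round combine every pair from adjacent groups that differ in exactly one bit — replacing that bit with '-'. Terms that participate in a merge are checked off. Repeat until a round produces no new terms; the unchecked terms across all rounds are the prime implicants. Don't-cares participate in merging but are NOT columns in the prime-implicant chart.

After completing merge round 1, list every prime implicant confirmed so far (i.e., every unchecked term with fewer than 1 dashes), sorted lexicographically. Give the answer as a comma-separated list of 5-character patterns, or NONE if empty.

[col 0] 00110*, 01001*, 01010*, 01101*, 01111*, 10100*, 10101*, 10110*, 11010*, 11011*, 11101*, 11111*
[col 1] -0110, -1010, -1101*, -1111*, 01-01, 011-1*, 1-101, 101-0, 1010-, 11-11, 1101-, 111-1*
[col 2] -11-1
Prime implicants: -0110, -1010, -11-1, 01-01, 1-101, 101-0, 1010-, 11-11, 1101-

NONE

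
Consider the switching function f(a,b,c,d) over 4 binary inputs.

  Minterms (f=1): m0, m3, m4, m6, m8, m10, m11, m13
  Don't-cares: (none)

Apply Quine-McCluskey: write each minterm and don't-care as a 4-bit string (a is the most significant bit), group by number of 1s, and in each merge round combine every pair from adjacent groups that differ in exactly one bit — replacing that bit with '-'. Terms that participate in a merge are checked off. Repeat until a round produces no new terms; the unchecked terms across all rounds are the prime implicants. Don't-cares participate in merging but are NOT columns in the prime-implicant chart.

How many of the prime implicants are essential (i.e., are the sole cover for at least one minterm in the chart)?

[col 0] 0000*, 0011*, 0100*, 0110*, 1000*, 1010*, 1011*, 1101
[col 1] -000, -011, 0-00, 01-0, 10-0, 101-
Prime implicants: -000, -011, 0-00, 01-0, 10-0, 101-, 1101
PI chart (minterm → PIs covering it):
  0 | -000,0-00
  3 | -011  (sole → essential)
  4 | 0-00,01-0
  6 | 01-0  (sole → essential)
  8 | -000,10-0
  10 | 10-0,101-
  11 | -011,101-
  13 | 1101  (sole → essential)
Essential prime implicants: -011, 01-0, 1101

3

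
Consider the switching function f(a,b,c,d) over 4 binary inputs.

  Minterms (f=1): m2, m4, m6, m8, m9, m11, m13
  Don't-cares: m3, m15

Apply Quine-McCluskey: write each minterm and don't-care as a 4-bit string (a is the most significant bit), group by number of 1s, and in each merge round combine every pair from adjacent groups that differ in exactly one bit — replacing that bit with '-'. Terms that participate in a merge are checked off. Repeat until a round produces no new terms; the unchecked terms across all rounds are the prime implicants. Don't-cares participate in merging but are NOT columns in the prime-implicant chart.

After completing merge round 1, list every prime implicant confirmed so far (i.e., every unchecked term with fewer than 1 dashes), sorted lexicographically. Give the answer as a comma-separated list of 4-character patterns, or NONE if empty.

Round 0: 0010✓ 0011✓ 0100✓ 0110✓ 1000✓ 1001✓ 1011✓ 1101✓ 1111✓
Round 1: -011 0-10 001- 01-0 1-01✓ 1-11✓ 10-1✓ 100- 11-1✓
Round 2: 1--1
PIs = {-011, 0-10, 001-, 01-0, 1--1, 100-}

NONE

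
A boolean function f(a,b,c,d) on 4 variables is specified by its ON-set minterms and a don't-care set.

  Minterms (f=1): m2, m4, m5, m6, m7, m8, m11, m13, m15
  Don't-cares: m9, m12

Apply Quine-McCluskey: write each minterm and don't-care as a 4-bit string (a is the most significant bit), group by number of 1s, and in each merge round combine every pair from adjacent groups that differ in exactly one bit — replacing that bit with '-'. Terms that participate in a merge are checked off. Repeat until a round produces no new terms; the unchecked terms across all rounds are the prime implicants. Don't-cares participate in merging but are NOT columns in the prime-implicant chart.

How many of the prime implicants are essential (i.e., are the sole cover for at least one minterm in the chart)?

3

Round 0: 0010✓ 0100✓ 0101✓ 0110✓ 0111✓ 1000✓ 1001✓ 1011✓ 1100✓ 1101✓ 1111✓
Round 1: -100✓ -101✓ -111✓ 0-10 01-0✓ 01-1✓ 010-✓ 011-✓ 1-00✓ 1-01✓ 1-11✓ 10-1✓ 100-✓ 11-1✓ 110-✓
Round 2: -1-1 -10- 01-- 1--1 1-0-
PIs = {-1-1, -10-, 0-10, 01--, 1--1, 1-0-}
Coverage chart:
  m2: 0-10 ←essential
  m4: -10-,01--
  m5: -1-1,-10-,01--
  m6: 0-10,01--
  m7: -1-1,01--
  m8: 1-0- ←essential
  m11: 1--1 ←essential
  m13: -1-1,-10-,1--1,1-0-
  m15: -1-1,1--1
Essential: 0-10, 1--1, 1-0-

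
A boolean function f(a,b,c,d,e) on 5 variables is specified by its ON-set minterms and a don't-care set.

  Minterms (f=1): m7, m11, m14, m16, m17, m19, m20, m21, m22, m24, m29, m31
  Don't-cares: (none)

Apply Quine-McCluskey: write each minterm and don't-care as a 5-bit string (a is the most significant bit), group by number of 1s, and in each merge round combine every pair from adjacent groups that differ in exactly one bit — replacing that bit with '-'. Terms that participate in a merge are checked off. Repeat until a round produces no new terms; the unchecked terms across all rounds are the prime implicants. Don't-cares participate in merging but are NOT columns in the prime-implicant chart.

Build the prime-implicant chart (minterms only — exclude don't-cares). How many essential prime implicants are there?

7

[col 0] 00111, 01011, 01110, 10000*, 10001*, 10011*, 10100*, 10101*, 10110*, 11000*, 11101*, 11111*
[col 1] 1-000, 1-101, 10-00*, 10-01*, 100-1, 1000-*, 101-0, 1010-*, 111-1
[col 2] 10-0-
Prime implicants: 00111, 01011, 01110, 1-000, 1-101, 10-0-, 100-1, 101-0, 111-1
PI chart (minterm → PIs covering it):
  7 | 00111  (sole → essential)
  11 | 01011  (sole → essential)
  14 | 01110  (sole → essential)
  16 | 1-000,10-0-
  17 | 10-0-,100-1
  19 | 100-1  (sole → essential)
  20 | 10-0-,101-0
  21 | 1-101,10-0-
  22 | 101-0  (sole → essential)
  24 | 1-000  (sole → essential)
  29 | 1-101,111-1
  31 | 111-1  (sole → essential)
Essential prime implicants: 00111, 01011, 01110, 1-000, 100-1, 101-0, 111-1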